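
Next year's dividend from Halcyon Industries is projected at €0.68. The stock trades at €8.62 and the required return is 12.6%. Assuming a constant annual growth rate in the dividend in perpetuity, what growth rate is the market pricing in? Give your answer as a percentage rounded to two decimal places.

4.71%

P = D₁/(r−g) ⇒ g = r − D₁/P = 0.126 − €0.68/€8.62 = 0.047114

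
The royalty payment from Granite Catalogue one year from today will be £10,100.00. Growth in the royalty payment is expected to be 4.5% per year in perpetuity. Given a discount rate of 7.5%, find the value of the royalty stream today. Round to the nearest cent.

£336666.67

Growing perpetuity: P = D₁ / (r − g) = £10,100.0000 / (0.075 − 0.045) = £336,666.67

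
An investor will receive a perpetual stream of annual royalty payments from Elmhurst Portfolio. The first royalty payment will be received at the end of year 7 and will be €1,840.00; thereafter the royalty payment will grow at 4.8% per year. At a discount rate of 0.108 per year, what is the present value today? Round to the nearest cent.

€16574.03

Value at end of year 6: C₁ / (r − g) = €1,840.00 / (0.108 − 0.048) = €30,666.6667
Discount to today: PV = €30,666.6667 / (1 + 0.108)^6 = €30,666.6667 / 1.850285 = €16,574.03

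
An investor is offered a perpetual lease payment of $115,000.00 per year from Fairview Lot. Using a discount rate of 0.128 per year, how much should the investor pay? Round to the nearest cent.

$898437.50

Level perpetuity: PV = C / r = $115,000.00 / 0.128 = $898,437.50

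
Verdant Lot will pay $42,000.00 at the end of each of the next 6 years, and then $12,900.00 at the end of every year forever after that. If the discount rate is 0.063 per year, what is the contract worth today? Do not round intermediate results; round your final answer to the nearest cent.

$346517.15

PV of 6-year annuity: $42,000.00 × [1 − (1+0.063)^−6] / 0.063 = 204595.19730
Perpetuity value at year 6: $12,900.00 / 0.063 = 204761.90476
PV of perpetuity: 204761.90476 / (1+0.063)^6 = 141921.95131
Total PV = 204595.19730 + 141921.95131 = 346517.14861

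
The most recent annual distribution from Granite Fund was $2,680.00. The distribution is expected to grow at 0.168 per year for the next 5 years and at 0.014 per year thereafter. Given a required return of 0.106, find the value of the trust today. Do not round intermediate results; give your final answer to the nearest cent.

$54628.47

D_1 = 3130.24000
D_2 = 3656.12032
D_3 = 4270.34853
D_4 = 4987.76709
D_5 = 5825.71196
Terminal value at year 5: TV = D_5×(1+g_2)/(r−g_2) = 5907.27193/0.092 = 64209.47745
P_0 = D_1/(1+r)^1 + D_2/(1+r)^2 + D_3/(1+r)^3 + D_4/(1+r)^4 + D_5/(1+r)^5 + TV/(1+r)^5
    = 2830.23508 + 2988.89202 + 3156.44293 + 3333.38639 + 3520.24891 + 38799.26519 = 54628.47052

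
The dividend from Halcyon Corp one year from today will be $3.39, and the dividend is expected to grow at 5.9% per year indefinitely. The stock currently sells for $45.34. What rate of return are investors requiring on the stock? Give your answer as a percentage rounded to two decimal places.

13.38%

P = D₁/(r − g) ⇒ r = D₁/P + g = $3.3900/$45.34 + 0.059 = 0.074768 + 0.059 = 0.133768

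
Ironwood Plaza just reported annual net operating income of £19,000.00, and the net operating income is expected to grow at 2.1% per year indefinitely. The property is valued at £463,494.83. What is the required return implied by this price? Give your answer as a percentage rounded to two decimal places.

6.29%

D₁ = £19,000.00 × 1.021 = £19,399.0000
P = D₁/(r − g) ⇒ r = D₁/P + g = £19,399.0000/£463,494.83 + 0.021 = 0.041854 + 0.021 = 0.062854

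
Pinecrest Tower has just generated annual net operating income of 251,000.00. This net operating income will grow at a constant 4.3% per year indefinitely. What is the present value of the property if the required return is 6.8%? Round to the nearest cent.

D₁ = D₀ × (1 + g) = 251,000.00 × 1.043 = 261,793.0000
Growing perpetuity: P = D₁ / (r − g) = 261,793.0000 / (0.068 − 0.043) = 10,471,720.00

10471720.00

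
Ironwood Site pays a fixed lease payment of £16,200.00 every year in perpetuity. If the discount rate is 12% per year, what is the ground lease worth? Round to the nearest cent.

£135000.00

Level perpetuity: PV = C / r = £16,200.00 / 0.12 = £135,000.00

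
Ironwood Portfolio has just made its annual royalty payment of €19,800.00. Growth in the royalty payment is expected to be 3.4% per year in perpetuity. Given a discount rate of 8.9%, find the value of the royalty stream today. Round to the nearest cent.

D₁ = D₀ × (1 + g) = €19,800.00 × 1.034 = €20,473.2000
Growing perpetuity: P = D₁ / (r − g) = €20,473.2000 / (0.089 − 0.034) = €372,240.00

€372240.00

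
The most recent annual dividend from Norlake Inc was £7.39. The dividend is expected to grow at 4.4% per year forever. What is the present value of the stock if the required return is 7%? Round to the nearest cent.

£296.74

D₁ = D₀ × (1 + g) = £7.39 × 1.044 = £7.7152
Growing perpetuity: P = D₁ / (r − g) = £7.7152 / (0.07 − 0.044) = £296.74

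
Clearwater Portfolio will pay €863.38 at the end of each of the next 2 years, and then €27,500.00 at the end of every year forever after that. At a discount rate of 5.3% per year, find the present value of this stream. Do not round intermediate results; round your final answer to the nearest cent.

€469549.26

PV of 2-year annuity: €863.38 × [1 − (1+0.053)^−2] / 0.053 = 1598.57932
Perpetuity value at year 2: €27,500.00 / 0.053 = 518867.92453
PV of perpetuity: 518867.92453 / (1+0.053)^2 = 467950.67909
Total PV = 1598.57932 + 467950.67909 = 469549.25841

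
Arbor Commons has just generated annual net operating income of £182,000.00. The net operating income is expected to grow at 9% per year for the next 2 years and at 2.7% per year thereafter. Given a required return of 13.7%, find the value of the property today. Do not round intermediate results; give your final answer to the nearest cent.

£1903382.11

D_1 = 198380.00000
D_2 = 216234.20000
Terminal value at year 2: TV = D_2×(1+g_2)/(r−g_2) = 222072.52340/0.11 = 2018841.12182
P_0 = D_1/(1+r)^1 + D_2/(1+r)^2 + TV/(1+r)^2
    = 174476.69305 + 167264.37592 + 1561641.03704 = 1903382.10602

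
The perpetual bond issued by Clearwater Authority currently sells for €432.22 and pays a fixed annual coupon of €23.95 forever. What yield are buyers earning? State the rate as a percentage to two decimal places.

5.54%

P = C/r ⇒ r = C/P = €23.95/€432.22 = 0.055412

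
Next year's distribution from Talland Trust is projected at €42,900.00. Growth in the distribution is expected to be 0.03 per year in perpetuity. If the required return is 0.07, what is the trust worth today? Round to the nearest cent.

€1072500.00

Growing perpetuity: P = D₁ / (r − g) = €42,900.0000 / (0.07 − 0.03) = €1,072,500.00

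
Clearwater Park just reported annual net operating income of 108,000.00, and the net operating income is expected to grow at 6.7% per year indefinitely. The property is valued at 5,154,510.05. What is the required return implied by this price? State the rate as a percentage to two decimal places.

8.94%

D₁ = 108,000.00 × 1.067 = 115,236.0000
P = D₁/(r − g) ⇒ r = D₁/P + g = 115,236.0000/5,154,510.05 + 0.067 = 0.022356 + 0.067 = 0.089356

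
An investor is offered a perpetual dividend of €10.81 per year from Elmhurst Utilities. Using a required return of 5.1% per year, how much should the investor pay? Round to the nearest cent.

€211.96

Level perpetuity: PV = C / r = €10.81 / 0.051 = €211.96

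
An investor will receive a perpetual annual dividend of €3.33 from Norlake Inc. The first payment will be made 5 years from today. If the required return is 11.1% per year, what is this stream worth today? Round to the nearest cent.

Value at end of year 4: C / r = €3.33 / 0.111 = €30.0000
Discount to today: PV = €30.0000 / (1 + 0.111)^4 = €30.0000 / 1.523548 = €19.69

€19.69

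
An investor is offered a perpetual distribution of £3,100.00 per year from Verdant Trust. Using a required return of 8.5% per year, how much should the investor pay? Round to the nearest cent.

£36470.59

Level perpetuity: PV = C / r = £3,100.00 / 0.085 = £36,470.59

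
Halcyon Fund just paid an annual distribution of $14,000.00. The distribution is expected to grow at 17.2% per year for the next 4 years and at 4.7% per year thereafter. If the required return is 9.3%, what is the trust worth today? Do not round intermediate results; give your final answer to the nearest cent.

$488133.70

D_1 = 16408.00000
D_2 = 19230.17600
D_3 = 22537.76627
D_4 = 26414.26207
Terminal value at year 4: TV = D_4×(1+g_2)/(r−g_2) = 27655.73239/0.046 = 601211.57365
P_0 = D_1/(1+r)^1 + D_2/(1+r)^2 + D_3/(1+r)^3 + D_4/(1+r)^4 + TV/(1+r)^4
    = 15011.89387 + 16096.92554 + 17260.38127 + 18507.92942 + 421256.56741 = 488133.69751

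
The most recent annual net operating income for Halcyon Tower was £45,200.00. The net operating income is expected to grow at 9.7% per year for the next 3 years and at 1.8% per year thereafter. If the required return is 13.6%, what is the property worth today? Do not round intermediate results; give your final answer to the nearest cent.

D_1 = 49584.40000
D_2 = 54394.08680
D_3 = 59670.31322
Terminal value at year 3: TV = D_3×(1+g_2)/(r−g_2) = 60744.37886/0.118 = 514782.87167
P_0 = D_1/(1+r)^1 + D_2/(1+r)^2 + D_3/(1+r)^3 + TV/(1+r)^3
    = 43648.23944 + 42149.75234 + 40702.70979 + 351147.10649 = 477647.80806

£477647.81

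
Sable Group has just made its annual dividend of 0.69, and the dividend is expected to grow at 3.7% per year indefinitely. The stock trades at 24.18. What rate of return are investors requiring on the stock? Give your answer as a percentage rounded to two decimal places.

D₁ = 0.69 × 1.037 = 0.7155
P = D₁/(r − g) ⇒ r = D₁/P + g = 0.7155/24.18 + 0.037 = 0.029592 + 0.037 = 0.066592

6.66%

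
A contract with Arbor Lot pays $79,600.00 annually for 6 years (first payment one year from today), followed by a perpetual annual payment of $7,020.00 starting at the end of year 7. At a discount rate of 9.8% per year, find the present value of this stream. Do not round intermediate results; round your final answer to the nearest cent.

PV of 6-year annuity: $79,600.00 × [1 − (1+0.098)^−6] / 0.098 = 348720.12339
Perpetuity value at year 6: $7,020.00 / 0.098 = 71632.65306
PV of perpetuity: 71632.65306 / (1+0.098)^6 = 40878.69243
Total PV = 348720.12339 + 40878.69243 = 389598.81582

$389598.82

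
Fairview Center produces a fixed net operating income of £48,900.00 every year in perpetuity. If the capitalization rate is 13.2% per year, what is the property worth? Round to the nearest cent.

Level perpetuity: PV = C / r = £48,900.00 / 0.132 = £370,454.55

£370454.55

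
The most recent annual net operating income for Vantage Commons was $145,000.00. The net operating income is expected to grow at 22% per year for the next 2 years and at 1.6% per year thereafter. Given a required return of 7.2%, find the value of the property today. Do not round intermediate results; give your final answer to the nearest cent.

D_1 = 176900.00000
D_2 = 215818.00000
Terminal value at year 2: TV = D_2×(1+g_2)/(r−g_2) = 219271.08800/0.056 = 3915555.14286
P_0 = D_1/(1+r)^1 + D_2/(1+r)^2 + TV/(1+r)^2
    = 165018.65672 + 187801.08320 + 3407248.22383 = 3760067.96375

$3760067.96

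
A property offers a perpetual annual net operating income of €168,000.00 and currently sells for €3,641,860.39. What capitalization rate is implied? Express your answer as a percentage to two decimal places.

P = C/r ⇒ r = C/P = €168,000.00/€3,641,860.39 = 0.046130

4.61%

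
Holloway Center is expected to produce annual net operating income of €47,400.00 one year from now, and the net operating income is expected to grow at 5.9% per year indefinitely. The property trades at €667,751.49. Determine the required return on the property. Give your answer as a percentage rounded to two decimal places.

P = D₁/(r − g) ⇒ r = D₁/P + g = €47,400.0000/€667,751.49 + 0.059 = 0.070984 + 0.059 = 0.129984

13.00%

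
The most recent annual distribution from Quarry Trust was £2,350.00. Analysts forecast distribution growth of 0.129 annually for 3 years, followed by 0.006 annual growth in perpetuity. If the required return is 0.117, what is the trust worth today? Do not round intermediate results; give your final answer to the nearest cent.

£29194.59

D_1 = 2653.15000
D_2 = 2995.40635
D_3 = 3381.81377
Terminal value at year 3: TV = D_3×(1+g_2)/(r−g_2) = 3402.10465/0.111 = 30649.59146
P_0 = D_1/(1+r)^1 + D_2/(1+r)^2 + D_3/(1+r)^3 + TV/(1+r)^3
    = 2375.24620 + 2400.76361 + 2426.55516 + 21992.02247 = 29194.58744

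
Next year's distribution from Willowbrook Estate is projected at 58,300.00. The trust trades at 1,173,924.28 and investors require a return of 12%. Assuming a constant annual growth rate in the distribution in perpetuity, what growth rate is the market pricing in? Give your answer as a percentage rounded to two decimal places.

P = D₁/(r−g) ⇒ g = r − D₁/P = 0.12 − 58,300.00/1,173,924.28 = 0.070338

7.03%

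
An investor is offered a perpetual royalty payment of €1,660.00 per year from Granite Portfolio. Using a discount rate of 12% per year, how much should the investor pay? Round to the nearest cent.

€13833.33

Level perpetuity: PV = C / r = €1,660.00 / 0.12 = €13,833.33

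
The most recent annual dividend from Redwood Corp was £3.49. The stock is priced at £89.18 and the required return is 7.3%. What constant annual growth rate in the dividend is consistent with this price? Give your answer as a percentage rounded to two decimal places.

P = D₀(1+g)/(r−g) ⇒ P(r−g) = D₀(1+g) ⇒ g(P+D₀) = P·r − D₀
g = (P·r − D₀)/(P + D₀) = (£89.18×0.073 − £3.49) / (£89.18 + £3.49) = 0.032590

3.26%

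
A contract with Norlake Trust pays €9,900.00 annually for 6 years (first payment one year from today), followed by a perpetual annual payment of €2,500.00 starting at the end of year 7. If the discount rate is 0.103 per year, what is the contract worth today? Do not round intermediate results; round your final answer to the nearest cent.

€56219.40

PV of 6-year annuity: €9,900.00 × [1 − (1+0.103)^−6] / 0.103 = 42740.64366
Perpetuity value at year 6: €2,500.00 / 0.103 = 24271.84466
PV of perpetuity: 24271.84466 / (1+0.103)^6 = 13478.75283
Total PV = 42740.64366 + 13478.75283 = 56219.39648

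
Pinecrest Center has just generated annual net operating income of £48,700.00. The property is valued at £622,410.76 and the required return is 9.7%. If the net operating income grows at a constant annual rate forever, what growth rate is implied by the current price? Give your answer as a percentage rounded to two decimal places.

1.74%

P = D₀(1+g)/(r−g) ⇒ P(r−g) = D₀(1+g) ⇒ g(P+D₀) = P·r − D₀
g = (P·r − D₀)/(P + D₀) = (£622,410.76×0.097 − £48,700.00) / (£622,410.76 + £48,700.00) = 0.017395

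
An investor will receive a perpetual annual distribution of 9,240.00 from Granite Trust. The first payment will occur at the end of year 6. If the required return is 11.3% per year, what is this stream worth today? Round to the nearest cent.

47875.98

Value at end of year 5: C / r = 9,240.00 / 0.113 = 81,769.9115
Discount to today: PV = 81,769.9115 / (1 + 0.113)^5 = 81,769.9115 / 1.707953 = 47,875.98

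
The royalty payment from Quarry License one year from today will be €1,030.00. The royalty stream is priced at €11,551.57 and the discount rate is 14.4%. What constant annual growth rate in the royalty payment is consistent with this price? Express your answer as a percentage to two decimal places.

5.48%

P = D₁/(r−g) ⇒ g = r − D₁/P = 0.144 − €1,030.00/€11,551.57 = 0.054835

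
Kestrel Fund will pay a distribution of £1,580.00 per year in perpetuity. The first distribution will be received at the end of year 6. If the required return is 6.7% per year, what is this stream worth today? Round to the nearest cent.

£17051.41

Value at end of year 5: C / r = £1,580.00 / 0.067 = £23,582.0896
Discount to today: PV = £23,582.0896 / (1 + 0.067)^5 = £23,582.0896 / 1.383000 = £17,051.41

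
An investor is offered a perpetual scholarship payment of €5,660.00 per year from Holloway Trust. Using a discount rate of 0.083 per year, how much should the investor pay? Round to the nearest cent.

€68192.77

Level perpetuity: PV = C / r = €5,660.00 / 0.083 = €68,192.77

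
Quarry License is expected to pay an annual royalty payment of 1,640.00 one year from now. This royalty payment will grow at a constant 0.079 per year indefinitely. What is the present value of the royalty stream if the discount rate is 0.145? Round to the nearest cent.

24848.48

Growing perpetuity: P = D₁ / (r − g) = 1,640.0000 / (0.145 − 0.079) = 24,848.48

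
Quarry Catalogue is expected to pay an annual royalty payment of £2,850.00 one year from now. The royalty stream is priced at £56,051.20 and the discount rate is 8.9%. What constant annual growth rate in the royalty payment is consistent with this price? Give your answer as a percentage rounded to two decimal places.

3.82%

P = D₁/(r−g) ⇒ g = r − D₁/P = 0.089 − £2,850.00/£56,051.20 = 0.038154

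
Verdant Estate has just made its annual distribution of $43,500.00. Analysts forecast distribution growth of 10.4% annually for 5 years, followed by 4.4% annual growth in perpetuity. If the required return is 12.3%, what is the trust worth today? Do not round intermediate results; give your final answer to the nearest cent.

D_1 = 48024.00000
D_2 = 53018.49600
D_3 = 58532.41958
D_4 = 64619.79122
D_5 = 71340.24951
Terminal value at year 5: TV = D_5×(1+g_2)/(r−g_2) = 74479.22049/0.079 = 942774.94286
P_0 = D_1/(1+r)^1 + D_2/(1+r)^2 + D_3/(1+r)^3 + D_4/(1+r)^4 + D_5/(1+r)^5 + TV/(1+r)^5
    = 42764.02493 + 42040.50180 + 41329.21994 + 40629.97223 + 39942.55507 + 527848.44925 = 734554.72322

$734554.72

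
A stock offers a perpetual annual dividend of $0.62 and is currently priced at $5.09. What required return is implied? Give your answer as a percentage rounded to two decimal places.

P = C/r ⇒ r = C/P = $0.62/$5.09 = 0.121807

12.18%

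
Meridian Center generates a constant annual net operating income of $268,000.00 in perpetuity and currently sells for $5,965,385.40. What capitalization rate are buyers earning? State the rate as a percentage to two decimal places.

4.49%

P = C/r ⇒ r = C/P = $268,000.00/$5,965,385.40 = 0.044926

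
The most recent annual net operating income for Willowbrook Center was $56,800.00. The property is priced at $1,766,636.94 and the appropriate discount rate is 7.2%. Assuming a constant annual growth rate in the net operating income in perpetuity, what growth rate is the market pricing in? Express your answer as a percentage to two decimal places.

3.86%

P = D₀(1+g)/(r−g) ⇒ P(r−g) = D₀(1+g) ⇒ g(P+D₀) = P·r − D₀
g = (P·r − D₀)/(P + D₀) = ($1,766,636.94×0.072 − $56,800.00) / ($1,766,636.94 + $56,800.00) = 0.038607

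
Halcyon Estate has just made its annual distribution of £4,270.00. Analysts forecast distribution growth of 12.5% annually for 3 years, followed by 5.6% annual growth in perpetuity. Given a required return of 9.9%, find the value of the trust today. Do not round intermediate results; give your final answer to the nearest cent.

D_1 = 4803.75000
D_2 = 5404.21875
D_3 = 6079.74609
Terminal value at year 3: TV = D_3×(1+g_2)/(r−g_2) = 6420.21187/0.043 = 149307.25291
P_0 = D_1/(1+r)^1 + D_2/(1+r)^2 + D_3/(1+r)^3 + TV/(1+r)^3
    = 4371.01911 + 4474.42811 + 4580.28356 + 112483.24267 = 125908.97345

£125908.97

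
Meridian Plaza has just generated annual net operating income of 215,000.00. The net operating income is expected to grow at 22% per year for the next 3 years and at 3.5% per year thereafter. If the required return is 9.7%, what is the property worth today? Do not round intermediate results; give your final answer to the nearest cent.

D_1 = 262300.00000
D_2 = 320006.00000
D_3 = 390407.32000
Terminal value at year 3: TV = D_3×(1+g_2)/(r−g_2) = 404071.57620/0.062 = 6517283.48710
P_0 = D_1/(1+r)^1 + D_2/(1+r)^2 + D_3/(1+r)^3 + TV/(1+r)^3
    = 239106.65451 + 265916.24294 + 295731.82898 + 4936813.59661 = 5737568.32304

5737568.32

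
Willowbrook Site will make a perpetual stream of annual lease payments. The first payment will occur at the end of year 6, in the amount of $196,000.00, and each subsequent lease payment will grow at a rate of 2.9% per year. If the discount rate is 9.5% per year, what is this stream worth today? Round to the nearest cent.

Value at end of year 5: C₁ / (r − g) = $196,000.00 / (0.095 − 0.029) = $2,969,696.9697
Discount to today: PV = $2,969,696.9697 / (1 + 0.095)^5 = $2,969,696.9697 / 1.574239 = $1,886,433.67

$1886433.67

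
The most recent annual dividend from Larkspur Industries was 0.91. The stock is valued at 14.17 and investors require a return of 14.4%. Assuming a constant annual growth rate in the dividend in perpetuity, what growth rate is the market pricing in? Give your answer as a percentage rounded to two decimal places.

P = D₀(1+g)/(r−g) ⇒ P(r−g) = D₀(1+g) ⇒ g(P+D₀) = P·r − D₀
g = (P·r − D₀)/(P + D₀) = (14.17×0.144 − 0.91) / (14.17 + 0.91) = 0.074966

7.50%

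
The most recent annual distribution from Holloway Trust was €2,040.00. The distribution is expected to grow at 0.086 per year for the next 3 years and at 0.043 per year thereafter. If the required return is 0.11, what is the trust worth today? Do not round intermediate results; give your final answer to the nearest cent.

D_1 = 2215.44000
D_2 = 2405.96784
D_3 = 2612.88107
Terminal value at year 3: TV = D_3×(1+g_2)/(r−g_2) = 2725.23496/0.067 = 40675.14866
P_0 = D_1/(1+r)^1 + D_2/(1+r)^2 + D_3/(1+r)^3 + TV/(1+r)^3
    = 1995.89189 + 1952.73747 + 1910.51612 + 29741.31814 = 35600.46362

€35600.46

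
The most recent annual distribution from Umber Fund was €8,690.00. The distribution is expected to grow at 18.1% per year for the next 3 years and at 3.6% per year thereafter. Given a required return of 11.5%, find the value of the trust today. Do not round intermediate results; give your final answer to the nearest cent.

D_1 = 10262.89000
D_2 = 12120.47309
D_3 = 14314.27872
Terminal value at year 3: TV = D_3×(1+g_2)/(r−g_2) = 14829.59275/0.079 = 187716.36396
P_0 = D_1/(1+r)^1 + D_2/(1+r)^2 + D_3/(1+r)^3 + TV/(1+r)^3
    = 9204.38565 + 9749.21924 + 10326.30307 + 135418.35418 = 164698.26214

€164698.26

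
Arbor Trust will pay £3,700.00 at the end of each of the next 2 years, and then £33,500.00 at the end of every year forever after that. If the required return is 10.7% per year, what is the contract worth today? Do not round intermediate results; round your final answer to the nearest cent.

£261846.89

PV of 2-year annuity: £3,700.00 × [1 − (1+0.107)^−2] / 0.107 = 6361.66825
Perpetuity value at year 2: £33,500.00 / 0.107 = 313084.11215
PV of perpetuity: 313084.11215 / (1+0.107)^2 = 255485.22391
Total PV = 6361.66825 + 255485.22391 = 261846.89216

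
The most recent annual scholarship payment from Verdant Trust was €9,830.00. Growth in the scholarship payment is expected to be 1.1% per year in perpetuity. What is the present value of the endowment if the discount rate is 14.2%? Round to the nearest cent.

D₁ = D₀ × (1 + g) = €9,830.00 × 1.011 = €9,938.1300
Growing perpetuity: P = D₁ / (r − g) = €9,938.1300 / (0.142 − 0.011) = €75,863.59

€75863.59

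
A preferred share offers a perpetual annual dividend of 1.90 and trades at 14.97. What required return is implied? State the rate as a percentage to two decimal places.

P = C/r ⇒ r = C/P = 1.90/14.97 = 0.126921

12.69%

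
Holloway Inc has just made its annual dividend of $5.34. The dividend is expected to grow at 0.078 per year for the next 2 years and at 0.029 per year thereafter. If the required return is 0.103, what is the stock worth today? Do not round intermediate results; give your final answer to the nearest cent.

D_1 = 5.75652
D_2 = 6.20553
Terminal value at year 2: TV = D_2×(1+g_2)/(r−g_2) = 6.38549/0.074 = 86.29039
P_0 = D_1/(1+r)^1 + D_2/(1+r)^2 + TV/(1+r)^2
    = 5.21897 + 5.10068 + 70.92697 = 81.24661

$81.25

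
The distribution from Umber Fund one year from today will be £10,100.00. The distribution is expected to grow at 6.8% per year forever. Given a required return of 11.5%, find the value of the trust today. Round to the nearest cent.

£214893.62

Growing perpetuity: P = D₁ / (r − g) = £10,100.0000 / (0.115 − 0.068) = £214,893.62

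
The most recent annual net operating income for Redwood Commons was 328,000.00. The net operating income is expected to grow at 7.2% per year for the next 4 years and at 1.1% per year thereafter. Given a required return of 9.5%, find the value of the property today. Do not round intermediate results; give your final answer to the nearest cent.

D_1 = 351616.00000
D_2 = 376932.35200
D_3 = 404071.48134
D_4 = 433164.62800
Terminal value at year 4: TV = D_4×(1+g_2)/(r−g_2) = 437929.43891/0.084 = 5213445.70129
P_0 = D_1/(1+r)^1 + D_2/(1+r)^2 + D_3/(1+r)^3 + D_4/(1+r)^4 + TV/(1+r)^4
    = 321110.50228 + 314365.71548 + 307762.59999 + 301298.18008 + 3626338.81029 = 4870875.80813

4870875.81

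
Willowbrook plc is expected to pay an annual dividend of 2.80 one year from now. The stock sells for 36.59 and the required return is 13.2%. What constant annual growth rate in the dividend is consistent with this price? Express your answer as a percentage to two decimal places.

P = D₁/(r−g) ⇒ g = r − D₁/P = 0.132 − 2.80/36.59 = 0.055476

5.55%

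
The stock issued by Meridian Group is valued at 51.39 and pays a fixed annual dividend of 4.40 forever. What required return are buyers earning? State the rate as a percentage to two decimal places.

P = C/r ⇒ r = C/P = 4.40/51.39 = 0.085620

8.56%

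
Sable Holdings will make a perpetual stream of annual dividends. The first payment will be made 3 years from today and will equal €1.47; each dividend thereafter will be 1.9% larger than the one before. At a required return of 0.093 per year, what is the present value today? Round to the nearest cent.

Value at end of year 2: C₁ / (r − g) = €1.47 / (0.093 − 0.019) = €19.8649
Discount to today: PV = €19.8649 / (1 + 0.093)^2 = €19.8649 / 1.194649 = €16.63

€16.63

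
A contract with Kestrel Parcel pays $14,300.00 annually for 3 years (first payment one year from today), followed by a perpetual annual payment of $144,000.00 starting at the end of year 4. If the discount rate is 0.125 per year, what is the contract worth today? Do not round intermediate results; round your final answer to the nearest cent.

$843139.64

PV of 3-year annuity: $14,300.00 × [1 − (1+0.125)^−3] / 0.125 = 34053.22359
Perpetuity value at year 3: $144,000.00 / 0.125 = 1152000.00000
PV of perpetuity: 1152000.00000 / (1+0.125)^3 = 809086.41975
Total PV = 34053.22359 + 809086.41975 = 843139.64335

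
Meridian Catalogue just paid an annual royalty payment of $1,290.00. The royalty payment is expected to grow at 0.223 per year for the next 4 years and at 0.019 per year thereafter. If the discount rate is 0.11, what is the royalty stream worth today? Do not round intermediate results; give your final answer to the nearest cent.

D_1 = 1577.67000
D_2 = 1929.49041
D_3 = 2359.76677
D_4 = 2885.99476
Terminal value at year 4: TV = D_4×(1+g_2)/(r−g_2) = 2940.82866/0.091 = 32316.79848
P_0 = D_1/(1+r)^1 + D_2/(1+r)^2 + D_3/(1+r)^3 + D_4/(1+r)^4 + TV/(1+r)^4
    = 1421.32432 + 1566.01770 + 1725.44113 + 1901.09414 + 21288.07615 = 27901.95344

$27901.95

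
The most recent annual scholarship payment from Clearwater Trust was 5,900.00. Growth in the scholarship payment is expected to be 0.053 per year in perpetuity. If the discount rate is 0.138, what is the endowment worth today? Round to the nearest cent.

D₁ = D₀ × (1 + g) = 5,900.00 × 1.053 = 6,212.7000
Growing perpetuity: P = D₁ / (r − g) = 6,212.7000 / (0.138 − 0.053) = 73,090.59

73090.59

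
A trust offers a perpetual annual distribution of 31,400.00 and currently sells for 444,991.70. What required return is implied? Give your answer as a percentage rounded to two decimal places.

7.06%

P = C/r ⇒ r = C/P = 31,400.00/444,991.70 = 0.070563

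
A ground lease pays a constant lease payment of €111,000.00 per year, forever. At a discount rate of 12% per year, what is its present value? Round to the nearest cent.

Level perpetuity: PV = C / r = €111,000.00 / 0.12 = €925,000.00

€925000.00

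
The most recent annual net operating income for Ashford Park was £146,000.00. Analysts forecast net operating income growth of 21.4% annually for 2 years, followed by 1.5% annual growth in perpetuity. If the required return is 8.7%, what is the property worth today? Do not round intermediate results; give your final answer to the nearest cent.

£2912396.30

D_1 = 177244.00000
D_2 = 215174.21600
Terminal value at year 2: TV = D_2×(1+g_2)/(r−g_2) = 218401.82924/0.072 = 3033358.73944
P_0 = D_1/(1+r)^1 + D_2/(1+r)^2 + TV/(1+r)^2
    = 163057.95768 + 182108.88742 + 2567229.45460 = 2912396.29970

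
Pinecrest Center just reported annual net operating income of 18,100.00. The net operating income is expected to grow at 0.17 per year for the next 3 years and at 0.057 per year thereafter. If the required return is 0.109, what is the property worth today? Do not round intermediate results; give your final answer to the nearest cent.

D_1 = 21177.00000
D_2 = 24777.09000
D_3 = 28989.19530
Terminal value at year 3: TV = D_3×(1+g_2)/(r−g_2) = 30641.57943/0.052 = 589261.14293
P_0 = D_1/(1+r)^1 + D_2/(1+r)^2 + D_3/(1+r)^3 + TV/(1+r)^3
    = 19095.58161 + 20145.92469 + 21254.04137 + 432029.26408 = 492524.81175

492524.81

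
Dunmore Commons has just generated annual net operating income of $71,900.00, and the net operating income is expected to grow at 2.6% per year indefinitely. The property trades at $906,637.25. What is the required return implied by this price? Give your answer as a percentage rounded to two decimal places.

10.74%

D₁ = $71,900.00 × 1.026 = $73,769.4000
P = D₁/(r − g) ⇒ r = D₁/P + g = $73,769.4000/$906,637.25 + 0.026 = 0.081366 + 0.026 = 0.107366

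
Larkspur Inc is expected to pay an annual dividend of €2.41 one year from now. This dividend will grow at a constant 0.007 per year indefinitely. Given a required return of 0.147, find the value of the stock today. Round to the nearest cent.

€17.21

Growing perpetuity: P = D₁ / (r − g) = €2.4100 / (0.147 − 0.007) = €17.21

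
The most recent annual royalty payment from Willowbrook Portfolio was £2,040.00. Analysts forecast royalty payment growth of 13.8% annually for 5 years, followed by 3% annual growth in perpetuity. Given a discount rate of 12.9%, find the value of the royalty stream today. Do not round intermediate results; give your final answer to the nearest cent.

£32530.34

D_1 = 2321.52000
D_2 = 2641.88976
D_3 = 3006.47055
D_4 = 3421.36348
D_5 = 3893.51164
Terminal value at year 5: TV = D_5×(1+g_2)/(r−g_2) = 4010.31699/0.099 = 40508.25245
P_0 = D_1/(1+r)^1 + D_2/(1+r)^2 + D_3/(1+r)^3 + D_4/(1+r)^4 + D_5/(1+r)^5 + TV/(1+r)^5
    = 2056.26218 + 2072.65399 + 2089.17648 + 2105.83068 + 2122.61764 + 22083.79964 = 32530.34060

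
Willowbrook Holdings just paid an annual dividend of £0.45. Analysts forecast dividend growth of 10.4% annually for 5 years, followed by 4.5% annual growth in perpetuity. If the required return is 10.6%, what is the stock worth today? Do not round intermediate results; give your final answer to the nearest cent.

D_1 = 0.49680
D_2 = 0.54847
D_3 = 0.60551
D_4 = 0.66848
D_5 = 0.73800
Terminal value at year 5: TV = D_5×(1+g_2)/(r−g_2) = 0.77121/0.061 = 12.64283
P_0 = D_1/(1+r)^1 + D_2/(1+r)^2 + D_3/(1+r)^3 + D_4/(1+r)^4 + D_5/(1+r)^5 + TV/(1+r)^5
    = 0.44919 + 0.44837 + 0.44756 + 0.44675 + 0.44595 + 7.63957 = 9.87739

£9.88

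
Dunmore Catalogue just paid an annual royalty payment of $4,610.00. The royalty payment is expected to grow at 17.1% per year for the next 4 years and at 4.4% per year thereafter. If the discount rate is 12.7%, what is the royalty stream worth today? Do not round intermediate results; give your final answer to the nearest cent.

D_1 = 5398.31000
D_2 = 6321.42101
D_3 = 7402.38400
D_4 = 8668.19167
Terminal value at year 4: TV = D_4×(1+g_2)/(r−g_2) = 9049.59210/0.083 = 109031.23013
P_0 = D_1/(1+r)^1 + D_2/(1+r)^2 + D_3/(1+r)^3 + D_4/(1+r)^4 + TV/(1+r)^4
    = 4789.98225 + 4976.99132 + 5171.30154 + 5373.19796 + 67585.76716 = 87897.24024

$87897.24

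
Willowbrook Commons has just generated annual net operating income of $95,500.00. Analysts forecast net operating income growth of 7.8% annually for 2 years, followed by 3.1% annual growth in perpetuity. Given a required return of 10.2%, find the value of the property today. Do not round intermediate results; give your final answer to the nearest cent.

$1511827.42

D_1 = 102949.00000
D_2 = 110979.02200
Terminal value at year 2: TV = D_2×(1+g_2)/(r−g_2) = 114419.37168/0.071 = 1611540.44623
P_0 = D_1/(1+r)^1 + D_2/(1+r)^2 + TV/(1+r)^2
    = 93420.14519 + 91385.58667 + 1327021.68819 = 1511827.42006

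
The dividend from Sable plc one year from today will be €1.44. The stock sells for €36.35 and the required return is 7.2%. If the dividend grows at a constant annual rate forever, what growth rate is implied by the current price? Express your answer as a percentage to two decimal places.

3.24%

P = D₁/(r−g) ⇒ g = r − D₁/P = 0.072 − €1.44/€36.35 = 0.032385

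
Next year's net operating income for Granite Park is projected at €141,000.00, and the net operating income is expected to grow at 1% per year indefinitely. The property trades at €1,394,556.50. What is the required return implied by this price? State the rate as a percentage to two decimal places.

11.11%

P = D₁/(r − g) ⇒ r = D₁/P + g = €141,000.0000/€1,394,556.50 + 0.01 = 0.101107 + 0.01 = 0.111107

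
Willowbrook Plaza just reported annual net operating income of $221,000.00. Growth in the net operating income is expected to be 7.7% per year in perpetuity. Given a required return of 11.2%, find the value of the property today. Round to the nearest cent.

D₁ = D₀ × (1 + g) = $221,000.00 × 1.077 = $238,017.0000
Growing perpetuity: P = D₁ / (r − g) = $238,017.0000 / (0.112 − 0.077) = $6,800,485.71

$6800485.71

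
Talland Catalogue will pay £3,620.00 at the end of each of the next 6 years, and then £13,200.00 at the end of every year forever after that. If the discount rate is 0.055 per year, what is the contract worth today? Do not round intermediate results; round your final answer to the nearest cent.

PV of 6-year annuity: £3,620.00 × [1 − (1+0.055)^−6] / 0.055 = 18083.81972
Perpetuity value at year 6: £13,200.00 / 0.055 = 240000.00000
PV of perpetuity: 240000.00000 / (1+0.055)^6 = 174058.99993
Total PV = 18083.81972 + 174058.99993 = 192142.81964

£192142.82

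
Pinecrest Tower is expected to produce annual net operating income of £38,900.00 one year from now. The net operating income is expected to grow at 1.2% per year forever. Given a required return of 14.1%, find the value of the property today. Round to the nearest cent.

Growing perpetuity: P = D₁ / (r − g) = £38,900.0000 / (0.141 − 0.012) = £301,550.39

£301550.39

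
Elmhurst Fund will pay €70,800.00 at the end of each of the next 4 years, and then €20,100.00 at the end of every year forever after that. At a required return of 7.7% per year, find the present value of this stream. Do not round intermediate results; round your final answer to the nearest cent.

PV of 4-year annuity: €70,800.00 × [1 − (1+0.077)^−4] / 0.077 = 236073.05299
Perpetuity value at year 4: €20,100.00 / 0.077 = 261038.96104
PV of perpetuity: 261038.96104 / (1+0.077)^4 = 194018.22142
Total PV = 236073.05299 + 194018.22142 = 430091.27441

€430091.27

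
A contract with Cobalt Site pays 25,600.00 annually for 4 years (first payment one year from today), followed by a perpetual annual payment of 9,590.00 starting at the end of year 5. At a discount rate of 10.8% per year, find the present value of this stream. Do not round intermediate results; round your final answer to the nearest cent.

138679.30

PV of 4-year annuity: 25,600.00 × [1 − (1+0.108)^−4] / 0.108 = 79762.95165
Perpetuity value at year 4: 9,590.00 / 0.108 = 88796.29630
PV of perpetuity: 88796.29630 / (1+0.108)^4 = 58916.34683
Total PV = 79762.95165 + 58916.34683 = 138679.29848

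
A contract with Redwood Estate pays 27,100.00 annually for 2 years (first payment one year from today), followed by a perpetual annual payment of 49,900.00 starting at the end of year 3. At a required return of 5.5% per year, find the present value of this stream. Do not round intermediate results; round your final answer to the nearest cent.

PV of 2-year annuity: 27,100.00 × [1 − (1+0.055)^−2] / 0.055 = 50035.26426
Perpetuity value at year 2: 49,900.00 / 0.055 = 907272.72727
PV of perpetuity: 907272.72727 / (1+0.055)^2 = 815141.37353
Total PV = 50035.26426 + 815141.37353 = 865176.63779

865176.64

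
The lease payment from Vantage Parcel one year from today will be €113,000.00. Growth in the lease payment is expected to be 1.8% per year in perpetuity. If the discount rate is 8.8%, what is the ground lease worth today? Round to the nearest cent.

€1614285.71

Growing perpetuity: P = D₁ / (r − g) = €113,000.0000 / (0.088 − 0.018) = €1,614,285.71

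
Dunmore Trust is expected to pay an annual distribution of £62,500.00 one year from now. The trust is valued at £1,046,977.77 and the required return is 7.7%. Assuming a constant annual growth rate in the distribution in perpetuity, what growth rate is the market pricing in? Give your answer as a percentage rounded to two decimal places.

1.73%

P = D₁/(r−g) ⇒ g = r − D₁/P = 0.077 − £62,500.00/£1,046,977.77 = 0.017304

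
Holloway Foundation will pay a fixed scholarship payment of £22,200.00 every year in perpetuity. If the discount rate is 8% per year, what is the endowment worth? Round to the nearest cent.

£277500.00

Level perpetuity: PV = C / r = £22,200.00 / 0.08 = £277,500.00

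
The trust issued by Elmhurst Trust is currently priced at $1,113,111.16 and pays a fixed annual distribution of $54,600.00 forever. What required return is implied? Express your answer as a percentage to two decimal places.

4.91%

P = C/r ⇒ r = C/P = $54,600.00/$1,113,111.16 = 0.049052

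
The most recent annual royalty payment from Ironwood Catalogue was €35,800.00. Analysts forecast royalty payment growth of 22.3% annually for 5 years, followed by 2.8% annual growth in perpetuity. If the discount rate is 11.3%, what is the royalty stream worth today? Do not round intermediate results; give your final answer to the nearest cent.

D_1 = 43783.40000
D_2 = 53547.09820
D_3 = 65488.10110
D_4 = 80091.94764
D_5 = 97952.45197
Terminal value at year 5: TV = D_5×(1+g_2)/(r−g_2) = 100695.12062/0.085 = 1184648.47792
P_0 = D_1/(1+r)^1 + D_2/(1+r)^2 + D_3/(1+r)^3 + D_4/(1+r)^4 + D_5/(1+r)^5 + TV/(1+r)^5
    = 39338.18509 + 43226.05603 + 47498.17298 + 52192.51172 + 57350.80129 + 693607.33800 = 933213.06510

€933213.07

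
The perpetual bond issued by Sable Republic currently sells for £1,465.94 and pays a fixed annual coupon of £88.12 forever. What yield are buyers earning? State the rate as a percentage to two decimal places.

6.01%

P = C/r ⇒ r = C/P = £88.12/£1,465.94 = 0.060112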